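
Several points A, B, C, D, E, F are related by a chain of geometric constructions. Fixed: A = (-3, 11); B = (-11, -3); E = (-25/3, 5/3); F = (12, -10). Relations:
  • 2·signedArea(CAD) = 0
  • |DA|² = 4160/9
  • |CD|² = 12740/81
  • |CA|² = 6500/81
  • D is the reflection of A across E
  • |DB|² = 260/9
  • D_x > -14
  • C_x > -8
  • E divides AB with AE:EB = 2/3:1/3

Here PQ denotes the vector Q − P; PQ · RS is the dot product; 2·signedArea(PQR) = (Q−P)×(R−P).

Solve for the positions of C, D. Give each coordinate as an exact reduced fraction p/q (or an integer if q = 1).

C = (-67/9, 29/9)
D = (-41/3, -23/3)

1. D_x = -41/3  [D is the reflection of A across E]
2. D_y = -23/3  [D is the reflection of A across E]
   → D = (-41/3, -23/3)
3. C_x = -67/9  [line 56/3·x + -32/3·y + 520/3 = 0 ∩ |CD|² = 12740/81]
4. C_y = 29/9  [line 56/3·x + -32/3·y + 520/3 = 0 ∩ |CD|² = 12740/81]
   → C = (-67/9, 29/9)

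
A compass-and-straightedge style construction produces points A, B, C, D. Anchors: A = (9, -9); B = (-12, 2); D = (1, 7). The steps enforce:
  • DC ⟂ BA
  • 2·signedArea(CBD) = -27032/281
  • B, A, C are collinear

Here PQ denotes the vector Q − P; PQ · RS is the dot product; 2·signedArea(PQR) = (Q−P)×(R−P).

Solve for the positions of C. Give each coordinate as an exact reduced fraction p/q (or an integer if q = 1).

C = (-1083/281, -637/281)

1. C_x = -1083/281  [B, A, C are collinear ∩ DC ⟂ BA]
2. C_y = -637/281  [B, A, C are collinear ∩ DC ⟂ BA]
   → C = (-1083/281, -637/281)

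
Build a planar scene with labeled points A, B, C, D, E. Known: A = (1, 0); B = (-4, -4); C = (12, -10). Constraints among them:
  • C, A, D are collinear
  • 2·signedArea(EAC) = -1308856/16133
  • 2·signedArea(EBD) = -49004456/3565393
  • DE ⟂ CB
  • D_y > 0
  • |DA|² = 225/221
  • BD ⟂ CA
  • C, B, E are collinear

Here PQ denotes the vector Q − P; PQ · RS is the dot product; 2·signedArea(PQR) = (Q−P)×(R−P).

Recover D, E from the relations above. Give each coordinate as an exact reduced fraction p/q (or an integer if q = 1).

1. D_x = 56/221  [C, A, D are collinear ∩ BD ⟂ CA]
2. D_y = 150/221  [C, A, D are collinear ∩ BD ⟂ CA]
   → D = (56/221, 150/221)
3. E_x = -29188/16133  [C, B, E are collinear ∩ DE ⟂ CB]
4. E_y = -77786/16133  [C, B, E are collinear ∩ DE ⟂ CB]
   → E = (-29188/16133, -77786/16133)

D = (56/221, 150/221)
E = (-29188/16133, -77786/16133)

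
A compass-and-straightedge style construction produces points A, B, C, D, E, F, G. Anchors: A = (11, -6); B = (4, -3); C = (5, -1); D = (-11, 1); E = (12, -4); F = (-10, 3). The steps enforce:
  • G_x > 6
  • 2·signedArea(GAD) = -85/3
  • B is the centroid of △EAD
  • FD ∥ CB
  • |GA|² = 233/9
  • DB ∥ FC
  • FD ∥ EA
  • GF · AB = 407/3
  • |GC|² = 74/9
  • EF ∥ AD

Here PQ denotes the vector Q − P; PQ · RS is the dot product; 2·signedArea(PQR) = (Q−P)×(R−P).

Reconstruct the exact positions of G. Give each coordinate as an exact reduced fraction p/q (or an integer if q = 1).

1. G_x = 20/3  [GF · AB = 407/3 ∩ 2·signedArea(GAD) = -85/3]
2. G_y = -10/3  [GF · AB = 407/3 ∩ 2·signedArea(GAD) = -85/3]
   → G = (20/3, -10/3)

G = (20/3, -10/3)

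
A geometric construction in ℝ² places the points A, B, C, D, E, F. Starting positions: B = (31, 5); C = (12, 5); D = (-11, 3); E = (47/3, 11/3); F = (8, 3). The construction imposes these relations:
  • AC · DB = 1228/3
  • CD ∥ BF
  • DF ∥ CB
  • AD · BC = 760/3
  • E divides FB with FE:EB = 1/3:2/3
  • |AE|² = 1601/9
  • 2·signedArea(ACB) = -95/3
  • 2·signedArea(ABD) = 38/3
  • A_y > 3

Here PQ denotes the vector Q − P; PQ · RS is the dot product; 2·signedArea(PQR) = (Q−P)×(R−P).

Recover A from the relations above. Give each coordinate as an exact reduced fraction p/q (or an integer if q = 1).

1. A_x = 7/3  [2·signedArea(ACB) = -95/3 ∩ AD · BC = 760/3]
2. A_y = 10/3  [2·signedArea(ACB) = -95/3 ∩ AD · BC = 760/3]
   → A = (7/3, 10/3)

A = (7/3, 10/3)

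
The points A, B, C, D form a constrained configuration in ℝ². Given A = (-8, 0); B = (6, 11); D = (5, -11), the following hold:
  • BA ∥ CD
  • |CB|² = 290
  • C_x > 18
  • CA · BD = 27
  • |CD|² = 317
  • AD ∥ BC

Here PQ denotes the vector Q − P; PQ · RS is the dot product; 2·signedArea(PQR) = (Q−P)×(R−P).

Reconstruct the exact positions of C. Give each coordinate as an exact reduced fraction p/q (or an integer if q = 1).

C = (19, 0)

1. C_x = 19  [BA ∥ CD ∩ AD ∥ BC]
2. C_y = 0  [BA ∥ CD ∩ AD ∥ BC]
   → C = (19, 0)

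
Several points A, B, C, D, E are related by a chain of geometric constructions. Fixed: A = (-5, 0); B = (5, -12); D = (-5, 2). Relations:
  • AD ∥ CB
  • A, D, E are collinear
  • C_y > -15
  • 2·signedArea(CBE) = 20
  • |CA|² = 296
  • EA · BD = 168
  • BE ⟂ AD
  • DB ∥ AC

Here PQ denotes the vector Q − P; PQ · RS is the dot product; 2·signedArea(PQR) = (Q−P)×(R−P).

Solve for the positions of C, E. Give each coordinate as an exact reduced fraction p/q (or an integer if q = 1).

1. C_x = 5  [AD ∥ CB ∩ DB ∥ AC]
2. C_y = -14  [AD ∥ CB ∩ DB ∥ AC]
   → C = (5, -14)
3. E_x = -5  [A, D, E are collinear ∩ BE ⟂ AD]
4. E_y = -12  [A, D, E are collinear ∩ BE ⟂ AD]
   → E = (-5, -12)

C = (5, -14)
E = (-5, -12)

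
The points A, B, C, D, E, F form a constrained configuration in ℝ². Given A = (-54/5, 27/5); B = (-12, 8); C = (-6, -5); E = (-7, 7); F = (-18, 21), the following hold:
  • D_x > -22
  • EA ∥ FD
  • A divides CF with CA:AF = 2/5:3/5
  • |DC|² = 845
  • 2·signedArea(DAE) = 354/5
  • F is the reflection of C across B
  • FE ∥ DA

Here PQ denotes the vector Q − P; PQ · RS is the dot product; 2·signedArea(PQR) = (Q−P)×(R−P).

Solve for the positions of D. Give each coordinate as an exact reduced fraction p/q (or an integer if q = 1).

D = (-109/5, 97/5)

1. D_x = -109/5  [FE ∥ DA ∩ EA ∥ FD]
2. D_y = 97/5  [FE ∥ DA ∩ EA ∥ FD]
   → D = (-109/5, 97/5)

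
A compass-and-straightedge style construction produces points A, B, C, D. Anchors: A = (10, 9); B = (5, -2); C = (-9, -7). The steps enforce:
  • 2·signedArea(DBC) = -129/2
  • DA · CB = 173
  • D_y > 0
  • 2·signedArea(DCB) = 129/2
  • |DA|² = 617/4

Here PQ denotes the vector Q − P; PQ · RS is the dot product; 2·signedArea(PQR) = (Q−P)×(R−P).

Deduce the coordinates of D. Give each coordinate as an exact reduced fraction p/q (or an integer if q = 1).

D = (1/2, 1)

1. D_x = 1/2  [2·signedArea(DBC) = -129/2 ∩ DA · CB = 173]
2. D_y = 1  [2·signedArea(DBC) = -129/2 ∩ DA · CB = 173]
   → D = (1/2, 1)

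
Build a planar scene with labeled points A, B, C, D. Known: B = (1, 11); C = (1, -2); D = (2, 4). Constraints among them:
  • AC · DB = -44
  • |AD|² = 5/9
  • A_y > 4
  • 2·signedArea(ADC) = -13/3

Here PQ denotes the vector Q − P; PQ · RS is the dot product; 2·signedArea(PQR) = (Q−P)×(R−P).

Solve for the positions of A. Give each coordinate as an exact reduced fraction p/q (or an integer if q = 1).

1. A_x = 4/3  [AC · DB = -44 ∩ 2·signedArea(ADC) = -13/3]
2. A_y = 13/3  [AC · DB = -44 ∩ 2·signedArea(ADC) = -13/3]
   → A = (4/3, 13/3)

A = (4/3, 13/3)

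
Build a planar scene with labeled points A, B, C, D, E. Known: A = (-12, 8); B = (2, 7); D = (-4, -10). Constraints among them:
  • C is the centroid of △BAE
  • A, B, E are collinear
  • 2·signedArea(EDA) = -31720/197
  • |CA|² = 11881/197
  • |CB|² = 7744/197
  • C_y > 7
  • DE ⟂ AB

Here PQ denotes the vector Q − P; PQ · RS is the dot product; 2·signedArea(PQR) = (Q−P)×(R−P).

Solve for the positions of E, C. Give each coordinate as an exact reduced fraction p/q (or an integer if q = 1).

1. E_x = -544/197  [A, B, E are collinear ∩ DE ⟂ AB]
2. E_y = 1446/197  [A, B, E are collinear ∩ DE ⟂ AB]
   → E = (-544/197, 1446/197)
3. C_x = -838/197  [C is the centroid of △BAE]
4. C_y = 1467/197  [C is the centroid of △BAE]
   → C = (-838/197, 1467/197)

C = (-838/197, 1467/197)
E = (-544/197, 1446/197)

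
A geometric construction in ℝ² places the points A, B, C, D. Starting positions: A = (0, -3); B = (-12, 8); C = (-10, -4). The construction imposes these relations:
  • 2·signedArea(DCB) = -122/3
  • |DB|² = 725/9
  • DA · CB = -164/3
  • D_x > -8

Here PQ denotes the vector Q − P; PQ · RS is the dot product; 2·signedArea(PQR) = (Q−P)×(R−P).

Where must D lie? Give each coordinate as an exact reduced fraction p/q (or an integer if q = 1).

D = (-22/3, 1/3)

1. D_x = -22/3  [2·signedArea(DCB) = -122/3 ∩ DA · CB = -164/3]
2. D_y = 1/3  [2·signedArea(DCB) = -122/3 ∩ DA · CB = -164/3]
   → D = (-22/3, 1/3)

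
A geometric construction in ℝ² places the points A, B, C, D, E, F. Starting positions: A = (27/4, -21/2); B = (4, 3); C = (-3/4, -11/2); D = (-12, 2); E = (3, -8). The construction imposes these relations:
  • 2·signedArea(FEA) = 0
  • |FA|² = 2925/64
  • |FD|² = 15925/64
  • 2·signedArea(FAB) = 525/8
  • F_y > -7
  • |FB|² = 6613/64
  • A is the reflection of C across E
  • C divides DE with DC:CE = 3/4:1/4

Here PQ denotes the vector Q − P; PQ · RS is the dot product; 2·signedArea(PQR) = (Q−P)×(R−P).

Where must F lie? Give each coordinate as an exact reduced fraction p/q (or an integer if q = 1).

F = (9/8, -27/4)

1. F_x = 9/8  [2·signedArea(FEA) = 0 ∩ 2·signedArea(FAB) = 525/8]
2. F_y = -27/4  [2·signedArea(FEA) = 0 ∩ 2·signedArea(FAB) = 525/8]
   → F = (9/8, -27/4)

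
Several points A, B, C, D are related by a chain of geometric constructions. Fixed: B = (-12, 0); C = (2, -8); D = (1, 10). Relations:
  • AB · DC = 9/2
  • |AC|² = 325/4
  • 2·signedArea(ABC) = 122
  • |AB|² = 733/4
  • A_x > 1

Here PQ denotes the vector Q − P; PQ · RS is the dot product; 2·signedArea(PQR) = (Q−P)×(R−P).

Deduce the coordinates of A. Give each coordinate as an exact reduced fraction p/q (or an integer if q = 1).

1. A_x = 3/2  [2·signedArea(ABC) = 122 ∩ AB · DC = 9/2]
2. A_y = 1  [2·signedArea(ABC) = 122 ∩ AB · DC = 9/2]
   → A = (3/2, 1)

A = (3/2, 1)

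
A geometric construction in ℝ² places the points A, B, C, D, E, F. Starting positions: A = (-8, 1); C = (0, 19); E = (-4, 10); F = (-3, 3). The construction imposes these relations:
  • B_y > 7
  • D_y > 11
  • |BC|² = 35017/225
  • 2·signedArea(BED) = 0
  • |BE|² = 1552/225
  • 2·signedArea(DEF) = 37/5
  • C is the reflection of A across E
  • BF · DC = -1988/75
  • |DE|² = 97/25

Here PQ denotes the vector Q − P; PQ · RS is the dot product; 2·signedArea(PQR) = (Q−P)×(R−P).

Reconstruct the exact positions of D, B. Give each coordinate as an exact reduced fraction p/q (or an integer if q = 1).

1. D_x = -16/5  [line 7·x + 1·y + 53/5 = 0 ∩ |DE|² = 97/25]
2. D_y = 59/5  [line 7·x + 1·y + 53/5 = 0 ∩ |DE|² = 97/25]
   → D = (-16/5, 59/5)
3. B_x = -76/15  [2·signedArea(BED) = 0 ∩ BF · DC = -1988/75]
4. B_y = 38/5  [2·signedArea(BED) = 0 ∩ BF · DC = -1988/75]
   → B = (-76/15, 38/5)

B = (-76/15, 38/5)
D = (-16/5, 59/5)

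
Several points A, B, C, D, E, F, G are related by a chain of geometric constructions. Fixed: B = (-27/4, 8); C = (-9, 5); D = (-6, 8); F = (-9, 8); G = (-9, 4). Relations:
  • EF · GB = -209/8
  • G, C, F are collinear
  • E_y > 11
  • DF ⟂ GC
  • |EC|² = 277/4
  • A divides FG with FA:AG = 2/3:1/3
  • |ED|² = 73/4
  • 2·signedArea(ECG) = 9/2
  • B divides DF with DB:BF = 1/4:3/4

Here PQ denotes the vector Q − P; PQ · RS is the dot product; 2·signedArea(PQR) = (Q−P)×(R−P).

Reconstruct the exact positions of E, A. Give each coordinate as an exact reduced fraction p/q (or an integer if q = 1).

A = (-9, 16/3)
E = (-9/2, 12)

1. E_x = -9/2  [2·signedArea(ECG) = 9/2 ∩ EF · GB = -209/8]
2. E_y = 12  [2·signedArea(ECG) = 9/2 ∩ EF · GB = -209/8]
   → E = (-9/2, 12)
3. A_x = -9  [A divides FG with FA:AG = 2/3:1/3]
4. A_y = 16/3  [A divides FG with FA:AG = 2/3:1/3]
   → A = (-9, 16/3)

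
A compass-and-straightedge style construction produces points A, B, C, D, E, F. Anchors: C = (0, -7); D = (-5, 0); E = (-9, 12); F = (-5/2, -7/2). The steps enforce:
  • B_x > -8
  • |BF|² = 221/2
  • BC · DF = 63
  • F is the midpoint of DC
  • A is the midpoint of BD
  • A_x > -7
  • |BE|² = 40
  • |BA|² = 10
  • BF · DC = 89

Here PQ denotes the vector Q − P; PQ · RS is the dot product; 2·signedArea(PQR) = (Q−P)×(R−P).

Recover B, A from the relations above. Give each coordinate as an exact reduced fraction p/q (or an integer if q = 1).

A = (-6, 3)
B = (-7, 6)

1. B_x = -7  [line -5/2·x + 7/2·y + -77/2 = 0 ∩ |BF|² = 221/2]
2. B_y = 6  [line -5/2·x + 7/2·y + -77/2 = 0 ∩ |BF|² = 221/2]
   → B = (-7, 6)
3. A_x = -6  [A is the midpoint of BD]
4. A_y = 3  [A is the midpoint of BD]
   → A = (-6, 3)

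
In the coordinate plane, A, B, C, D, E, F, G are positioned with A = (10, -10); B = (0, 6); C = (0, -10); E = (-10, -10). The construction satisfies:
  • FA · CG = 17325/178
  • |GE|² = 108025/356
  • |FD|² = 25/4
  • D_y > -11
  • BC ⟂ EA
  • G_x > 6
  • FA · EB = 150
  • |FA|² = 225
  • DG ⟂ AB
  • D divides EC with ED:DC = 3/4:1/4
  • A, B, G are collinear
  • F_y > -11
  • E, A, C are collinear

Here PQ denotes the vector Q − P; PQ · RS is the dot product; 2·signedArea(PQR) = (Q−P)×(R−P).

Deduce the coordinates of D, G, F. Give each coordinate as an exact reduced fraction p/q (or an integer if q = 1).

D = (-5/2, -10)
F = (-5, -10)
G = (1155/178, -390/89)

1. D_x = -5/2  [D divides EC with ED:DC = 3/4:1/4]
2. D_y = -10  [D divides EC with ED:DC = 3/4:1/4]
   → D = (-5/2, -10)
3. G_x = 1155/178  [A, B, G are collinear ∩ DG ⟂ AB]
4. G_y = -390/89  [A, B, G are collinear ∩ DG ⟂ AB]
   → G = (1155/178, -390/89)
5. F_x = -5  [FA · CG = 17325/178 ∩ FA · EB = 150]
6. F_y = -10  [FA · CG = 17325/178 ∩ FA · EB = 150]
   → F = (-5, -10)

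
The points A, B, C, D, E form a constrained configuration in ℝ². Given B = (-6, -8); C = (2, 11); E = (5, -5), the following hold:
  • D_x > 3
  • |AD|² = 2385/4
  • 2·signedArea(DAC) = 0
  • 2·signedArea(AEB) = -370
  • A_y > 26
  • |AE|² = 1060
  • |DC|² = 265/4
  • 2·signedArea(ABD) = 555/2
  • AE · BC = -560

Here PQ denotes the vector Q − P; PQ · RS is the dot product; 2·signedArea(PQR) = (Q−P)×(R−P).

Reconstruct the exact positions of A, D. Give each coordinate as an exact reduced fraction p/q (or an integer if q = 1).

A = (-1, 27)
D = (7/2, 3)

1. A_x = -1  [2·signedArea(AEB) = -370 ∩ AE · BC = -560]
2. A_y = 27  [2·signedArea(AEB) = -370 ∩ AE · BC = -560]
   → A = (-1, 27)
3. D_x = 7/2  [2·signedArea(ABD) = 555/2 ∩ 2·signedArea(DAC) = 0]
4. D_y = 3  [2·signedArea(ABD) = 555/2 ∩ 2·signedArea(DAC) = 0]
   → D = (7/2, 3)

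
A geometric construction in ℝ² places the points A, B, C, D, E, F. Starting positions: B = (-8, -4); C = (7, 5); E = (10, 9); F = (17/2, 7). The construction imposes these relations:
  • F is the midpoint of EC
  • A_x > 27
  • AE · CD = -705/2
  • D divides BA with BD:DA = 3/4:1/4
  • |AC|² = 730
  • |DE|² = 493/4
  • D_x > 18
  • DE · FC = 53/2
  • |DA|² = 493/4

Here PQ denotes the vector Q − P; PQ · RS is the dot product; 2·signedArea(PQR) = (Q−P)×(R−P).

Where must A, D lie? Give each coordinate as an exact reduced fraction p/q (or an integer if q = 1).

A = (28, 22)
D = (19, 31/2)

1. D_x = 19  [line 3/2·x + 2·y + -119/2 = 0 ∩ |DE|² = 493/4]
2. D_y = 31/2  [line 3/2·x + 2·y + -119/2 = 0 ∩ |DE|² = 493/4]
   → D = (19, 31/2)
3. A_x = 28  [AE · CD = -705/2 ∩ D divides BA with BD:DA = 3/4:1/4]
4. A_y = 22  [AE · CD = -705/2 ∩ D divides BA with BD:DA = 3/4:1/4]
   → A = (28, 22)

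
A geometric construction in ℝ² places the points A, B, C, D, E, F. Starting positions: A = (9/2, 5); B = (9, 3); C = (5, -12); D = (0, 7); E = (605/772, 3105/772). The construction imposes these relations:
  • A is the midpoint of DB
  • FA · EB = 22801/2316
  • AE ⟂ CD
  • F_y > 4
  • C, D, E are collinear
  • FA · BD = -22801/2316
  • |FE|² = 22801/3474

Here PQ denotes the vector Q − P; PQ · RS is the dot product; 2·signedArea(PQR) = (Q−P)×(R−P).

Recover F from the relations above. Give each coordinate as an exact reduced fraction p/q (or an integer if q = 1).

F = (7553/2316, 10825/2316)

1. F_x = 7553/2316  [FA · BD = -22801/2316 ∩ FA · EB = 22801/2316]
2. F_y = 10825/2316  [FA · BD = -22801/2316 ∩ FA · EB = 22801/2316]
   → F = (7553/2316, 10825/2316)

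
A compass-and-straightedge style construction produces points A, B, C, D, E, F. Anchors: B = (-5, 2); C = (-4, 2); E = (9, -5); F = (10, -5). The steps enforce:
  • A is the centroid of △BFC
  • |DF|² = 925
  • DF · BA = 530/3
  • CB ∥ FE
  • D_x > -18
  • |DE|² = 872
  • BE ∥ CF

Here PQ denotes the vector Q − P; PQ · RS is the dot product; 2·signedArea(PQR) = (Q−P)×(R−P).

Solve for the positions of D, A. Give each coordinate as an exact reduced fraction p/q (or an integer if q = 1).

1. A_x = 1/3  [A is the centroid of △BFC]
2. A_y = -1/3  [A is the centroid of △BFC]
   → A = (1/3, -1/3)
3. D_x = -17  [line -16/3·x + 7/3·y + -335/3 = 0 ∩ |DE|² = 872]
4. D_y = 9  [line -16/3·x + 7/3·y + -335/3 = 0 ∩ |DE|² = 872]
   → D = (-17, 9)

A = (1/3, -1/3)
D = (-17, 9)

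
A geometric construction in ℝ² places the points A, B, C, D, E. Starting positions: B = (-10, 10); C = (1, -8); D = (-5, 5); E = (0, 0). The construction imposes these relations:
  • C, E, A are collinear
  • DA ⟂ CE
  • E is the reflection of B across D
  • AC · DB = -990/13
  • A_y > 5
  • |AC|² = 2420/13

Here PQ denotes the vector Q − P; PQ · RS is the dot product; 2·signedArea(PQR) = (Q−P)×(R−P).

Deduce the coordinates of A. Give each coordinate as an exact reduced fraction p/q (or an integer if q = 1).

A = (-9/13, 72/13)

1. A_x = -9/13  [C, E, A are collinear ∩ DA ⟂ CE]
2. A_y = 72/13  [C, E, A are collinear ∩ DA ⟂ CE]
   → A = (-9/13, 72/13)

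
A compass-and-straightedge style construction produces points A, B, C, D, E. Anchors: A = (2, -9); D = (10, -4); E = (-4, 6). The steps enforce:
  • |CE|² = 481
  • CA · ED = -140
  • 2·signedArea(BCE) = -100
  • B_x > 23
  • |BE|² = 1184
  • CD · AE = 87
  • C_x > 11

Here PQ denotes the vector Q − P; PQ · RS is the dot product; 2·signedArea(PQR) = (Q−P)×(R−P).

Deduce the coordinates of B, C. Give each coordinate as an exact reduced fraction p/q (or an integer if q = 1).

B = (24, -14)
C = (12, -9)

1. C_x = 12  [CA · ED = -140 ∩ CD · AE = 87]
2. C_y = -9  [CA · ED = -140 ∩ CD · AE = 87]
   → C = (12, -9)
3. B_x = 24  [line -15·x + -16·y + 136 = 0 ∩ |BE|² = 1184]
4. B_y = -14  [line -15·x + -16·y + 136 = 0 ∩ |BE|² = 1184]
   → B = (24, -14)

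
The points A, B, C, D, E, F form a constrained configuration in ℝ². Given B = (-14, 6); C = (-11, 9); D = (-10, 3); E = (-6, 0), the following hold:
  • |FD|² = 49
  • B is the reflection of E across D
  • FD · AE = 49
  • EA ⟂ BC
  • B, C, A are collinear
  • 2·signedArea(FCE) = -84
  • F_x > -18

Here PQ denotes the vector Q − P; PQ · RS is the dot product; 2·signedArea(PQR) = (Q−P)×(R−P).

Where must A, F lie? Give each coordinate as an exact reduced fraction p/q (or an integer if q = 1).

1. A_x = -13  [B, C, A are collinear ∩ EA ⟂ BC]
2. A_y = 7  [B, C, A are collinear ∩ EA ⟂ BC]
   → A = (-13, 7)
3. F_x = -17  [2·signedArea(FCE) = -84 ∩ FD · AE = 49]
4. F_y = 3  [2·signedArea(FCE) = -84 ∩ FD · AE = 49]
   → F = (-17, 3)

A = (-13, 7)
F = (-17, 3)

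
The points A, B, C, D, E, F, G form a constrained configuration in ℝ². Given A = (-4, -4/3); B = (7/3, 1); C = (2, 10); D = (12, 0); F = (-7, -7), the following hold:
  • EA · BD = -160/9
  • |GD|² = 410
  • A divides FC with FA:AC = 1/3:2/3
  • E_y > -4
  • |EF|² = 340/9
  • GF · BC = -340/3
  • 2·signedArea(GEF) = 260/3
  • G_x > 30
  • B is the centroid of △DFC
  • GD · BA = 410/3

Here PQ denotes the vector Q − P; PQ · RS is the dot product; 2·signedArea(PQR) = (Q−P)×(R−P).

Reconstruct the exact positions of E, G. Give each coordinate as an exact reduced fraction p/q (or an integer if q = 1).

1. E_x = -7/3  [line -29/3·x + 1·y + -176/9 = 0 ∩ |EF|² = 340/9]
2. E_y = -3  [line -29/3·x + 1·y + -176/9 = 0 ∩ |EF|² = 340/9]
   → E = (-7/3, -3)
3. G_x = 31  [GD · BA = 410/3 ∩ 2·signedArea(GEF) = 260/3]
4. G_y = 7  [GD · BA = 410/3 ∩ 2·signedArea(GEF) = 260/3]
   → G = (31, 7)

E = (-7/3, -3)
G = (31, 7)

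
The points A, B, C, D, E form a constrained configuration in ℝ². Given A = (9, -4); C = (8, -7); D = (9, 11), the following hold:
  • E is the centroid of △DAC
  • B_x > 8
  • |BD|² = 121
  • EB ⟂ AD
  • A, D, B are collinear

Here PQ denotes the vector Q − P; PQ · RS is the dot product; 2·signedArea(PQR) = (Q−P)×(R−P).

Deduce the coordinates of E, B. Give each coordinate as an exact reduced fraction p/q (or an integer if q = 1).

B = (9, 0)
E = (26/3, 0)

1. E_x = 26/3  [E is the centroid of △DAC]
2. E_y = 0  [E is the centroid of △DAC]
   → E = (26/3, 0)
3. B_x = 9  [A, D, B are collinear ∩ EB ⟂ AD]
4. B_y = 0  [A, D, B are collinear ∩ EB ⟂ AD]
   → B = (9, 0)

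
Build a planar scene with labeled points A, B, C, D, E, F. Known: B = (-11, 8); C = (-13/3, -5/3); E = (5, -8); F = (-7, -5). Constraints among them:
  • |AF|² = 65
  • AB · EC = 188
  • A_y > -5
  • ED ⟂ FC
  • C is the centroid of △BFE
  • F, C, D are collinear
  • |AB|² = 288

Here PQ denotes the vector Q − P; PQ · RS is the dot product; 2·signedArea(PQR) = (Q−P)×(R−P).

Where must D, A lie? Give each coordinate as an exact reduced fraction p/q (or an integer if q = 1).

A = (1, -4)
D = (-155/41, -40/41)

1. D_x = -155/41  [F, C, D are collinear ∩ ED ⟂ FC]
2. D_y = -40/41  [F, C, D are collinear ∩ ED ⟂ FC]
   → D = (-155/41, -40/41)
3. A_x = 1  [line 28/3·x + -19/3·y + -104/3 = 0 ∩ |AF|² = 65]
4. A_y = -4  [line 28/3·x + -19/3·y + -104/3 = 0 ∩ |AF|² = 65]
   → A = (1, -4)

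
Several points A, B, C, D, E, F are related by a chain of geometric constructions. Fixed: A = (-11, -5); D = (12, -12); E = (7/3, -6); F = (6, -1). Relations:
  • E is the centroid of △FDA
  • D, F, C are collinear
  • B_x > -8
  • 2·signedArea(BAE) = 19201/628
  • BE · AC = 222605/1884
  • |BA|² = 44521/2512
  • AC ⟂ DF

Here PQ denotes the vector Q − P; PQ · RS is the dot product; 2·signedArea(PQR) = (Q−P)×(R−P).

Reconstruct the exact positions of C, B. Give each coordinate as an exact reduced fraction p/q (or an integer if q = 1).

B = (-4587/628, -937/314)
C = (594/157, 481/157)

1. C_x = 594/157  [D, F, C are collinear ∩ AC ⟂ DF]
2. C_y = 481/157  [D, F, C are collinear ∩ AC ⟂ DF]
   → C = (594/157, 481/157)
3. B_x = -4587/628  [BE · AC = 222605/1884 ∩ 2·signedArea(BAE) = 19201/628]
4. B_y = -937/314  [BE · AC = 222605/1884 ∩ 2·signedArea(BAE) = 19201/628]
   → B = (-4587/628, -937/314)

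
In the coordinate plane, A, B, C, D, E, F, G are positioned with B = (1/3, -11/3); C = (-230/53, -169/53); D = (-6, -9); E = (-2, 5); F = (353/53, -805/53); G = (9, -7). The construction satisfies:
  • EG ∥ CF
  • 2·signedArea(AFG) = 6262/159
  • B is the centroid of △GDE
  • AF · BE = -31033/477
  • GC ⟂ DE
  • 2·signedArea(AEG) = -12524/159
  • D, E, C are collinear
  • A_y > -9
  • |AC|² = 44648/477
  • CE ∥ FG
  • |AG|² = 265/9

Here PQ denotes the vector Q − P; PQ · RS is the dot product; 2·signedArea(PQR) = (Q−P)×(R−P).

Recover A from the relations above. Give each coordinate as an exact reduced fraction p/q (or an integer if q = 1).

1. A_x = 200/53  [AF · BE = -31033/477 ∩ 2·signedArea(AFG) = 6262/159]
2. A_y = -1345/159  [AF · BE = -31033/477 ∩ 2·signedArea(AFG) = 6262/159]
   → A = (200/53, -1345/159)

A = (200/53, -1345/159)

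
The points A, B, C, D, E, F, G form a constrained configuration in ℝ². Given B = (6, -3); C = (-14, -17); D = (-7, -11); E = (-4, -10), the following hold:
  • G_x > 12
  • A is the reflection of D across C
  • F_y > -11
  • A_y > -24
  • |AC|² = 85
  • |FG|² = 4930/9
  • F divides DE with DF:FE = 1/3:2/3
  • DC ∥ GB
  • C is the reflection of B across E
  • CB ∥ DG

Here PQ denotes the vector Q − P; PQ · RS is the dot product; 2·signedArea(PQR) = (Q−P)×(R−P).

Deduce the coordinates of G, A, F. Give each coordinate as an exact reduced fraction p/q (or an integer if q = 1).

1. G_x = 13  [DC ∥ GB ∩ CB ∥ DG]
2. G_y = 3  [DC ∥ GB ∩ CB ∥ DG]
   → G = (13, 3)
3. A_x = -21  [A is the reflection of D across C]
4. A_y = -23  [A is the reflection of D across C]
   → A = (-21, -23)
5. F_x = -6  [F divides DE with DF:FE = 1/3:2/3]
6. F_y = -32/3  [F divides DE with DF:FE = 1/3:2/3]
   → F = (-6, -32/3)

A = (-21, -23)
F = (-6, -32/3)
G = (13, 3)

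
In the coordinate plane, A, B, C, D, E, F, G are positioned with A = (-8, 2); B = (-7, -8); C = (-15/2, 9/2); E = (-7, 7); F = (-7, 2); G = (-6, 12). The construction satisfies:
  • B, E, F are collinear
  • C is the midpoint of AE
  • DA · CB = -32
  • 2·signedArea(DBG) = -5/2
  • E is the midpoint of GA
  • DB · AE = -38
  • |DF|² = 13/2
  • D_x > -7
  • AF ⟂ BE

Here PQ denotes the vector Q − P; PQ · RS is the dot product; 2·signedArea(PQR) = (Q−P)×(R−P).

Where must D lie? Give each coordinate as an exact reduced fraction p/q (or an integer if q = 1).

1. D_x = -13/2  [DB · AE = -38 ∩ 2·signedArea(DBG) = -5/2]
2. D_y = -1/2  [DB · AE = -38 ∩ 2·signedArea(DBG) = -5/2]
   → D = (-13/2, -1/2)

D = (-13/2, -1/2)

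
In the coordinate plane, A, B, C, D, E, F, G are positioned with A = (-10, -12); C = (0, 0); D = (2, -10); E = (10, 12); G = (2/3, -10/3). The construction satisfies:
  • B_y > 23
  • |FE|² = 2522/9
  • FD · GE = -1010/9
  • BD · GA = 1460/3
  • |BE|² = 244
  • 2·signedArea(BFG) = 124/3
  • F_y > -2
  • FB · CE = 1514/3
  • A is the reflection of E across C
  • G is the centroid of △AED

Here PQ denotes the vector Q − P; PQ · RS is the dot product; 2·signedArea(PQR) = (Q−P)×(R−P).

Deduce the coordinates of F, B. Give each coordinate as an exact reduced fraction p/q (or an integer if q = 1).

B = (20, 24)
F = (1/3, -5/3)

1. F_x = 1/3  [line -28/3·x + -46/3·y + -202/9 = 0 ∩ |FE|² = 2522/9]
2. F_y = -5/3  [line -28/3·x + -46/3·y + -202/9 = 0 ∩ |FE|² = 2522/9]
   → F = (1/3, -5/3)
3. B_x = 20  [BD · GA = 1460/3 ∩ FB · CE = 1514/3]
4. B_y = 24  [BD · GA = 1460/3 ∩ FB · CE = 1514/3]
   → B = (20, 24)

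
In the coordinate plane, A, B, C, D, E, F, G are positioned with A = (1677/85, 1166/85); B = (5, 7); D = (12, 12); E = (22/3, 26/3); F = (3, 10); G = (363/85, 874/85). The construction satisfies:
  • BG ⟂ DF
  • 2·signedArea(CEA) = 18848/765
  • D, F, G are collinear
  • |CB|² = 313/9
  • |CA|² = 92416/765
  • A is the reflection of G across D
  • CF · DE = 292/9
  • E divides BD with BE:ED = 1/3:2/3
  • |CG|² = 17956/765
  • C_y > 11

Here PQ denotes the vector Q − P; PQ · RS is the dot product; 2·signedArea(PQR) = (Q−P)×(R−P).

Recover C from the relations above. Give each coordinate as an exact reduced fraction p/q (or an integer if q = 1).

C = (9, 34/3)

1. C_x = 9  [CF · DE = 292/9 ∩ 2·signedArea(CEA) = 18848/765]
2. C_y = 34/3  [CF · DE = 292/9 ∩ 2·signedArea(CEA) = 18848/765]
   → C = (9, 34/3)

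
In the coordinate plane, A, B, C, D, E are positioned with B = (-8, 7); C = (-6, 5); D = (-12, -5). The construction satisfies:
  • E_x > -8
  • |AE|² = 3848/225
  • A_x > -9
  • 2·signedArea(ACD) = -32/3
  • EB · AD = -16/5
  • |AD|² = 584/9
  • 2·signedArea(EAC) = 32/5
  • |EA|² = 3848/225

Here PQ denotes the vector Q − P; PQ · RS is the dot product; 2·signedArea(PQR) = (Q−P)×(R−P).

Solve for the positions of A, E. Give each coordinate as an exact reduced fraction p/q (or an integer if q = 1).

A = (-26/3, 7/3)
E = (-36/5, 31/5)

1. A_x = -26/3  [line 10·x + -6·y + 302/3 = 0 ∩ |AD|² = 584/9]
2. A_y = 7/3  [line 10·x + -6·y + 302/3 = 0 ∩ |AD|² = 584/9]
   → A = (-26/3, 7/3)
3. E_x = -36/5  [2·signedArea(EAC) = 32/5 ∩ EB · AD = -16/5]
4. E_y = 31/5  [2·signedArea(EAC) = 32/5 ∩ EB · AD = -16/5]
   → E = (-36/5, 31/5)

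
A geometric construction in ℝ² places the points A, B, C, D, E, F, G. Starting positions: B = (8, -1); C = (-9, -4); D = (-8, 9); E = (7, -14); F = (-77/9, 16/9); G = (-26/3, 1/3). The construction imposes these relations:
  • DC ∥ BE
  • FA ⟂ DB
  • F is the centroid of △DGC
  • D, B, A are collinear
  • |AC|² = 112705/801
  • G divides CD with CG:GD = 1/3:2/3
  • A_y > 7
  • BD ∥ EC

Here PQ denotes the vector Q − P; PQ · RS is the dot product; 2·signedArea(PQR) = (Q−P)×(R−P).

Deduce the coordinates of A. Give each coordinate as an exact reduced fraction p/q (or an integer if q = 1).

1. A_x = -1376/267  [D, B, A are collinear ∩ FA ⟂ DB]
2. A_y = 1928/267  [D, B, A are collinear ∩ FA ⟂ DB]
   → A = (-1376/267, 1928/267)

A = (-1376/267, 1928/267)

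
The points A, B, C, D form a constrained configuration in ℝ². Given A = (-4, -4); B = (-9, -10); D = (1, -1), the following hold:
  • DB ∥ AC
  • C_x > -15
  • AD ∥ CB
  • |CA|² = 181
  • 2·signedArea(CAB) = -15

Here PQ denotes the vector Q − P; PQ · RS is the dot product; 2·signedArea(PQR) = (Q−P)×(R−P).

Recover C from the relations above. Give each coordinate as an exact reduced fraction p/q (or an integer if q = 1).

1. C_x = -14  [AD ∥ CB ∩ DB ∥ AC]
2. C_y = -13  [AD ∥ CB ∩ DB ∥ AC]
   → C = (-14, -13)

C = (-14, -13)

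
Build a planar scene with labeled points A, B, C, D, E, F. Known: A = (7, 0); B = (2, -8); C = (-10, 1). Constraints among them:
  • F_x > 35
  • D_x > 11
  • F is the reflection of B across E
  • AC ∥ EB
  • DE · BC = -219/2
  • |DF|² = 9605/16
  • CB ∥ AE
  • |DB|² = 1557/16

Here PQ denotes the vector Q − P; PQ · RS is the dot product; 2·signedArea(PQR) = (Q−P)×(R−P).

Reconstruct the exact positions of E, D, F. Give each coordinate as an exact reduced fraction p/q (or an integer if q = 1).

D = (47/4, -13/2)
E = (19, -9)
F = (36, -10)

1. E_x = 19  [AC ∥ EB ∩ CB ∥ AE]
2. E_y = -9  [AC ∥ EB ∩ CB ∥ AE]
   → E = (19, -9)
3. D_x = 47/4  [line 12·x + -9·y + -399/2 = 0 ∩ |DB|² = 1557/16]
4. D_y = -13/2  [line 12·x + -9·y + -399/2 = 0 ∩ |DB|² = 1557/16]
   → D = (47/4, -13/2)
5. F_x = 36  [F is the reflection of B across E]
6. F_y = -10  [F is the reflection of B across E]
   → F = (36, -10)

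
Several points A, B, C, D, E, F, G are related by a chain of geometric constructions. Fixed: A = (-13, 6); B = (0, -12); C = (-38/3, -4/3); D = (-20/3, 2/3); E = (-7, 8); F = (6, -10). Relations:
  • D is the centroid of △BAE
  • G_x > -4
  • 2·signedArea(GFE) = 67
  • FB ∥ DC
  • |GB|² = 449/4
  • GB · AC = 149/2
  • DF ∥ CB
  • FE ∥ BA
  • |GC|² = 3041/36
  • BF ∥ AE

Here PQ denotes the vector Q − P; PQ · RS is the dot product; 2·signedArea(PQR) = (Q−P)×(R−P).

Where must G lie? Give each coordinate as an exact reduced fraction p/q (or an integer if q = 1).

1. G_x = -7/2  [2·signedArea(GFE) = 67 ∩ GB · AC = 149/2]
2. G_y = -2  [2·signedArea(GFE) = 67 ∩ GB · AC = 149/2]
   → G = (-7/2, -2)

G = (-7/2, -2)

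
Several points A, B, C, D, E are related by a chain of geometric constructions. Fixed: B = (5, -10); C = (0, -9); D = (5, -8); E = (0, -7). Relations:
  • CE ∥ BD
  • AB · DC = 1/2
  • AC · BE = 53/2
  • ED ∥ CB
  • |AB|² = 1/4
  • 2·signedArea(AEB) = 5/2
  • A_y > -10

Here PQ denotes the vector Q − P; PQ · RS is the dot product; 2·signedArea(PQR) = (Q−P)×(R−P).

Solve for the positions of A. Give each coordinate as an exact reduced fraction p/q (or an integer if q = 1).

A = (5, -19/2)

1. A_x = 5  [2·signedArea(AEB) = 5/2 ∩ AC · BE = 53/2]
2. A_y = -19/2  [2·signedArea(AEB) = 5/2 ∩ AC · BE = 53/2]
   → A = (5, -19/2)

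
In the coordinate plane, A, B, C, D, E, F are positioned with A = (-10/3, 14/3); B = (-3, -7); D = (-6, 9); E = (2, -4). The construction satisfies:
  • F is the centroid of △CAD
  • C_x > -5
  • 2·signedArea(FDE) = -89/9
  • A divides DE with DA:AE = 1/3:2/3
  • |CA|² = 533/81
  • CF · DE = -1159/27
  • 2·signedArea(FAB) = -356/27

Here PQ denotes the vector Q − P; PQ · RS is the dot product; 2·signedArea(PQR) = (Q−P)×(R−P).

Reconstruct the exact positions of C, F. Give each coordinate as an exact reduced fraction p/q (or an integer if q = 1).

C = (-37/9, 20/9)
F = (-121/27, 143/27)

1. F_x = -121/27  [2·signedArea(FAB) = -356/27 ∩ 2·signedArea(FDE) = -89/9]
2. F_y = 143/27  [2·signedArea(FAB) = -356/27 ∩ 2·signedArea(FDE) = -89/9]
   → F = (-121/27, 143/27)
3. C_x = -37/9  [CF · DE = -1159/27 ∩ F is the centroid of △CAD]
4. C_y = 20/9  [CF · DE = -1159/27 ∩ F is the centroid of △CAD]
   → C = (-37/9, 20/9)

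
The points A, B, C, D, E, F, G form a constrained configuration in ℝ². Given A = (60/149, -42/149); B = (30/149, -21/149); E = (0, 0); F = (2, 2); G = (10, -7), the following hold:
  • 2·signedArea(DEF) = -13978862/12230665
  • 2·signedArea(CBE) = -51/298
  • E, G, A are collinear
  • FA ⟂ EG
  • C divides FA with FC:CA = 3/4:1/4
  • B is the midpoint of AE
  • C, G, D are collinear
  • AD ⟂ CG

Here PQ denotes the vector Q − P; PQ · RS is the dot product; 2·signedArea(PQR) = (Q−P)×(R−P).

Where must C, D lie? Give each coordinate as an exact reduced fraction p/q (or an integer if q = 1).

1. C_x = 239/298  [C divides FA with FC:CA = 3/4:1/4]
2. C_y = 43/149  [C divides FA with FC:CA = 3/4:1/4]
   → C = (239/298, 43/149)
3. D_x = 10205232/12230665  [C, G, D are collinear ∩ AD ⟂ CG]
4. D_y = 3215801/12230665  [C, G, D are collinear ∩ AD ⟂ CG]
   → D = (10205232/12230665, 3215801/12230665)

C = (239/298, 43/149)
D = (10205232/12230665, 3215801/12230665)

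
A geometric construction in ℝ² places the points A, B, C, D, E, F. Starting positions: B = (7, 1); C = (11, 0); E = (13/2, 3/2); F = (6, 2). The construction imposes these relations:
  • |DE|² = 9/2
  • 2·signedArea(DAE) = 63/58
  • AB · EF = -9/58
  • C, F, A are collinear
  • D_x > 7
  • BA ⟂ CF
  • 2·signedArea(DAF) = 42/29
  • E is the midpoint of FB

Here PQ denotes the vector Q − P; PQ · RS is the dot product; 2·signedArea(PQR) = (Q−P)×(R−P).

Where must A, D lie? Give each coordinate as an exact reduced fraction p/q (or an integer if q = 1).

1. A_x = 209/29  [C, F, A are collinear ∩ BA ⟂ CF]
2. A_y = 44/29  [C, F, A are collinear ∩ BA ⟂ CF]
   → A = (209/29, 44/29)
3. D_x = 8  [2·signedArea(DAF) = 42/29 ∩ 2·signedArea(DAE) = 63/58]
4. D_y = 0  [2·signedArea(DAF) = 42/29 ∩ 2·signedArea(DAE) = 63/58]
   → D = (8, 0)

A = (209/29, 44/29)
D = (8, 0)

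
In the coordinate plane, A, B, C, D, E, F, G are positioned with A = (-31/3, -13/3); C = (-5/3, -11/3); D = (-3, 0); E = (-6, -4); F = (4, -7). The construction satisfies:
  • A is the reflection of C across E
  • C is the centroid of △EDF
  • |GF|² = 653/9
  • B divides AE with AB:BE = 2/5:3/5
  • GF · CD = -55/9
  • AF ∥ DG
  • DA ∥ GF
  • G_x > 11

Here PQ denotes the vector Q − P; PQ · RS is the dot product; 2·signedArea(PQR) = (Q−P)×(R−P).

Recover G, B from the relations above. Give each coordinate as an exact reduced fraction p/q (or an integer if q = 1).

1. G_x = 34/3  [DA ∥ GF ∩ AF ∥ DG]
2. G_y = -8/3  [DA ∥ GF ∩ AF ∥ DG]
   → G = (34/3, -8/3)
3. B_x = -43/5  [B divides AE with AB:BE = 2/5:3/5]
4. B_y = -21/5  [B divides AE with AB:BE = 2/5:3/5]
   → B = (-43/5, -21/5)

B = (-43/5, -21/5)
G = (34/3, -8/3)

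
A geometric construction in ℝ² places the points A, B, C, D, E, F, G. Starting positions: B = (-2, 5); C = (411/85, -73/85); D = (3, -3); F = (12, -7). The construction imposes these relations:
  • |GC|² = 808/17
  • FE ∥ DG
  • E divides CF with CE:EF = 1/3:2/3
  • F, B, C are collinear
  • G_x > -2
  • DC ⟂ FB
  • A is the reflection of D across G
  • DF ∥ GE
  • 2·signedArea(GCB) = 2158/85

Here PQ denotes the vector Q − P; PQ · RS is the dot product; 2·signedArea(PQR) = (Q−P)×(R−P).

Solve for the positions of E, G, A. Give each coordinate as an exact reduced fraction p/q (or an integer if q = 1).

1. E_x = 614/85  [E divides CF with CE:EF = 1/3:2/3]
2. E_y = -247/85  [E divides CF with CE:EF = 1/3:2/3]
   → E = (614/85, -247/85)
3. G_x = -151/85  [DF ∥ GE ∩ FE ∥ DG]
4. G_y = 93/85  [DF ∥ GE ∩ FE ∥ DG]
   → G = (-151/85, 93/85)
5. A_x = -557/85  [A is the reflection of D across G]
6. A_y = 441/85  [A is the reflection of D across G]
   → A = (-557/85, 441/85)

A = (-557/85, 441/85)
E = (614/85, -247/85)
G = (-151/85, 93/85)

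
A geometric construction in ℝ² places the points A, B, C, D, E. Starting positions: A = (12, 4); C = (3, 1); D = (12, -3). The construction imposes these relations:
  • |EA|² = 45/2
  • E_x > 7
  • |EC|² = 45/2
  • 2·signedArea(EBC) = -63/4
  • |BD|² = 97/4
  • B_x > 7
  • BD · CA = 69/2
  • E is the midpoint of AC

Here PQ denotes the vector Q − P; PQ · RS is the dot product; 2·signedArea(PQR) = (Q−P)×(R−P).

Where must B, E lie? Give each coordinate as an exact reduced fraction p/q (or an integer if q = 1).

1. E_x = 15/2  [E is the midpoint of AC]
2. E_y = 5/2  [E is the midpoint of AC]
   → E = (15/2, 5/2)
3. B_x = 15/2  [BD · CA = 69/2 ∩ 2·signedArea(EBC) = -63/4]
4. B_y = -1  [BD · CA = 69/2 ∩ 2·signedArea(EBC) = -63/4]
   → B = (15/2, -1)

B = (15/2, -1)
E = (15/2, 5/2)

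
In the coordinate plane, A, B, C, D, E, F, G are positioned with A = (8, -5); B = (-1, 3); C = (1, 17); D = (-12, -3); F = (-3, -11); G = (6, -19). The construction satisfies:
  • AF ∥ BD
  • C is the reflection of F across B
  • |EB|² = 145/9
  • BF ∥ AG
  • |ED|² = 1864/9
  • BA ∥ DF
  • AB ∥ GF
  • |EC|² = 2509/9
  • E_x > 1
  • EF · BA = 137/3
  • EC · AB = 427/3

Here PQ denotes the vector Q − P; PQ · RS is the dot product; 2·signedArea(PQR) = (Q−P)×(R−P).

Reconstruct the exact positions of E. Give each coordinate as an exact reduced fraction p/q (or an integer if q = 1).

E = (2, 1/3)

1. E_x = 2  [line 9·x + -8·y + -46/3 = 0 ∩ |EB|² = 145/9]
2. E_y = 1/3  [line 9·x + -8·y + -46/3 = 0 ∩ |EB|² = 145/9]
   → E = (2, 1/3)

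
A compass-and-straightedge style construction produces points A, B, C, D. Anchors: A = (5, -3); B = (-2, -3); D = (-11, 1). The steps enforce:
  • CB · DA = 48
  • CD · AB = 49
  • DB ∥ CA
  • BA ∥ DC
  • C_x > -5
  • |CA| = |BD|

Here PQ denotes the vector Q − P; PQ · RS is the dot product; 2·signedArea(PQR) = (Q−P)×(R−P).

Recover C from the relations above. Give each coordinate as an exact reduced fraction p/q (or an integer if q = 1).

1. C_x = -4  [DB ∥ CA ∩ BA ∥ DC]
2. C_y = 1  [DB ∥ CA ∩ BA ∥ DC]
   → C = (-4, 1)

C = (-4, 1)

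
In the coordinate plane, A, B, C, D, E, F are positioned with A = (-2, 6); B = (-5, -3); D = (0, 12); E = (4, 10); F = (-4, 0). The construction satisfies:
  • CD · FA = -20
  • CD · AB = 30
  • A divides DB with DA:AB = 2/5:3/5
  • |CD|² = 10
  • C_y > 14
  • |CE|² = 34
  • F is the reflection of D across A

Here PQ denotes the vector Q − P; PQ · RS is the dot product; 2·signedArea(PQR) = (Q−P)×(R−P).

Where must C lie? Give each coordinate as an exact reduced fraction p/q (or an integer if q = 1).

1. C_x = 1  [line 3·x + 9·y + -138 = 0 ∩ |CE|² = 34]
2. C_y = 15  [line 3·x + 9·y + -138 = 0 ∩ |CE|² = 34]
   → C = (1, 15)

C = (1, 15)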